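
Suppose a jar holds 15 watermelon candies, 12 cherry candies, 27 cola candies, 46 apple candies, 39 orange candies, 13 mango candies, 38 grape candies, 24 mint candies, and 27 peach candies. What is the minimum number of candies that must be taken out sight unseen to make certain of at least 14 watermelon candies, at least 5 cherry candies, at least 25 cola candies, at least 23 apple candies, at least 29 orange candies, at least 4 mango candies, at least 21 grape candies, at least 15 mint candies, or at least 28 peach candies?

156

Each of the 9 flavors has its own threshold; avoid all of them simultaneously.
The worst case stops just short of every target: 13 watermelon, 4 cherry, 24 cola, 22 apple, 28 orange, 3 mango, 20 grape, 14 mint, 27 peach — 13 + 4 + 24 + 22 + 28 + 3 + 20 + 14 + 27 = 155 candies.
One more candy must push some flavor to its target, so 155 + 1 = 156.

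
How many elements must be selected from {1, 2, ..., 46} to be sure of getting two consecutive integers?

Partition {1, …, 46} into 23 pairs: {1,2}, {3,4}, …, {45,46}.
Choosing 23 integers — say the 23 even numbers 2, 4, …, 46 — takes one from each pair and avoids the property.
Choosing 24 forces two into the same pair by pigeonhole, and those are consecutive. So 24.

24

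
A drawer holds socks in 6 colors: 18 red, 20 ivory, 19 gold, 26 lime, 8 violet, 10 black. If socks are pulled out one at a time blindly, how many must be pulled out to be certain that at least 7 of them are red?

The worst case draws every non-red sock first: 20 + 19 + 26 + 8 + 10 = 83.
The next 7 draws are then forced to be red, giving 83 + 7 = 90.

90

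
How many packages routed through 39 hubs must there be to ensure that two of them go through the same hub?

40

There are 39 hubs acting as pigeonholes.
With 39 packages we could place one in each, avoiding any repeat.
One more forces some class to hold 2, so 39 + 1 = 40.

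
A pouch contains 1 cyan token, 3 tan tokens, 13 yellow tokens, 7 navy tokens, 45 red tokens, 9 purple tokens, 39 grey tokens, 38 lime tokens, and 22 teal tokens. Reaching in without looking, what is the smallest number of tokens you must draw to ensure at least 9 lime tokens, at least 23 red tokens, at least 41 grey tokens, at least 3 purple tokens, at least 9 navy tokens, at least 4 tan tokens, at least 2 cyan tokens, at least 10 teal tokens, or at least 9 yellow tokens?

The worst case stops just short of every target: 1 cyan, 3 tan, 8 yellow, all 7 navy, 22 red, 2 purple, all 39 grey, 8 lime, 9 teal — 1 + 3 + 8 + 7 + 22 + 2 + 39 + 8 + 9 = 99 tokens.
One more token must push some color to its target, so 99 + 1 = 100.

100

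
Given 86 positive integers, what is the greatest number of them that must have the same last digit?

9

There are 10 possible last digits, which serve as the pigeonholes.
If each of the 10 possible last digits held at most 8, the total would be at most 10 × 8 = 80 < 86, a contradiction.
So at least one holds ⌈86/10⌉ = 9.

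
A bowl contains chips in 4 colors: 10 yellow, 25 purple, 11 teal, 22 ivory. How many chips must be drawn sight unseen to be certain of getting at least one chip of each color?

The hardest color to obtain is yellow: we could draw every other chip first — 68 − 10 = 58 chips — without a single yellow one.
The next draw must be yellow, so 58 + 1 = 59.

59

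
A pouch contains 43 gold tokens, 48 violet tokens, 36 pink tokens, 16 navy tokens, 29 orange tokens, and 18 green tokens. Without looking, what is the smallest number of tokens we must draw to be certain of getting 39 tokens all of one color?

In the worst case we take at most 38 of each color, but all 36 pink, all 16 navy, all 29 orange, and all 18 green (fewer than 38), giving 38 + 38 + 36 + 16 + 29 + 18 = 175.
One more token then forces some color to 39, so 175 + 1 = 176.

176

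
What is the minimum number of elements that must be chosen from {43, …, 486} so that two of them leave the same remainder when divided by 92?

93

Use the pigeonhole principle on residue classes: group the integers by remainder mod 92; there are 92 residue classes, each nonempty in this range.
Choosing one from each class (92 integers) avoids any shared remainder.
One more choice must repeat a class, so two differ by a multiple of 92. Hence 92 + 1 = 93.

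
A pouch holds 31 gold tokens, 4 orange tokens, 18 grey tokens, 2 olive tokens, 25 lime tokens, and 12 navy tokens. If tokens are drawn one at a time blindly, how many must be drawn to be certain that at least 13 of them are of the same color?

In the worst case we take at most 12 of each color, but all 4 orange and all 2 olive (fewer than 12), giving 12 + 4 + 12 + 2 + 12 + 12 = 54.
One more token then forces some color to 13, so 54 + 1 = 55.

55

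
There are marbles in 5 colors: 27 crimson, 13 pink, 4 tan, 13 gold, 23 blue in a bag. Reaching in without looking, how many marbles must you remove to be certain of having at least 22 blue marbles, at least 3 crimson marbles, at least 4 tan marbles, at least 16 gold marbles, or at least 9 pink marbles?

48

The worst case stops just short of every target: 2 crimson, 8 pink, 3 tan, all 13 gold, 21 blue — 2 + 8 + 3 + 13 + 21 = 47 marbles.
One more marble must push some color to its target, so 47 + 1 = 48.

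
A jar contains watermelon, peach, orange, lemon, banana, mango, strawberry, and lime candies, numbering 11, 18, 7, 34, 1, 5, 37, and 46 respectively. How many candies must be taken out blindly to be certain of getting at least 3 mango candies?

To avoid mango candies as long as possible, exhaust the other 7 flavors first.
The worst case draws every non-mango candy first: 11 + 18 + 7 + 34 + 1 + 37 + 46 = 154.
The next 3 draws are then forced to be mango, giving 154 + 3 = 157.

157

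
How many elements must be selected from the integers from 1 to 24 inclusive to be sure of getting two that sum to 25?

13

Partition {1, …, 24} into 12 pairs: {1,24}, {2,23}, …, {12,13}.
Choosing 12 integers — say the integers 1 through 12 — takes one from each pair and avoids the property.
Choosing 13 forces two into the same pair by pigeonhole, and those sum to 25. So 13.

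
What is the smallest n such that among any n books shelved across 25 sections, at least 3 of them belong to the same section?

There are 25 sections acting as pigeonholes.
With 25 × 2 = 50 books we could place exactly 2 in each, with no class reaching 3.
One more forces some class to hold 3, so 50 + 1 = 51.

51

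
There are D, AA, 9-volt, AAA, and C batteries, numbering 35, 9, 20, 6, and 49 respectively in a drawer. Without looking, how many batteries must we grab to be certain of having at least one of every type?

114

The hardest type to obtain is AAA: we could draw every other battery first — 119 − 6 = 113 batteries — without a single AAA one.
The next draw must be AAA, so 113 + 1 = 114.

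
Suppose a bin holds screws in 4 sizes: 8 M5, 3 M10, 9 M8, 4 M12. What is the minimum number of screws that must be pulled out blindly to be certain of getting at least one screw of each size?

22

The hardest size to obtain is M10: we could draw every other screw first — 24 − 3 = 21 screws — without a single M10 one.
The next draw must be M10, so 21 + 1 = 22.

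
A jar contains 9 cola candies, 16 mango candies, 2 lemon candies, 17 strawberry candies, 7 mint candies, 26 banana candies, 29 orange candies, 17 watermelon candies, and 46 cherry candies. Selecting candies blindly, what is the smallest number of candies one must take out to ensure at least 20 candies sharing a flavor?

126

In the worst case we take at most 19 of each flavor, but all 9 cola, all 16 mango, all 2 lemon, all 17 strawberry, all 7 mint, and all 17 watermelon (fewer than 19), giving 9 + 16 + 2 + 17 + 7 + 19 + 19 + 17 + 19 = 125.
One more candy then forces some flavor to 20, so 125 + 1 = 126.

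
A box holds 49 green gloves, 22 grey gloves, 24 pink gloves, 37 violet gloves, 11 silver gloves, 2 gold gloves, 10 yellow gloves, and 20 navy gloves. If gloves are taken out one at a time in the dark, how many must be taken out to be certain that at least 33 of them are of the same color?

154

In the worst case we take at most 32 of each color, but all 22 grey, all 24 pink, all 11 silver, all 2 gold, all 10 yellow, and all 20 navy (fewer than 32), giving 32 + 22 + 24 + 32 + 11 + 2 + 10 + 20 = 153.
One more glove then forces some color to 33, so 153 + 1 = 154.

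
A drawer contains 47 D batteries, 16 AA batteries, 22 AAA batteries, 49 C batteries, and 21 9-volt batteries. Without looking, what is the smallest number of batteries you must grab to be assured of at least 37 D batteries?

The worst case draws every non-D battery first: 16 + 22 + 49 + 21 = 108.
The next 37 draws are then forced to be D, giving 108 + 37 = 145.

145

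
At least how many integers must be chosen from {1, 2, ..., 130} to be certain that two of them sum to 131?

66

Partition {1, …, 130} into 65 pairs: {1,130}, {2,129}, …, {65,66}.
Choosing 65 integers — say the integers 1 through 65 — takes one from each pair and avoids the property.
Choosing 66 forces two into the same pair by pigeonhole, and those sum to 131. So 66.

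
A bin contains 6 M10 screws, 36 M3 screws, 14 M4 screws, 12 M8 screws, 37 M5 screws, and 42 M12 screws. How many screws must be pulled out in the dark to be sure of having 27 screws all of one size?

111

In the worst case we take at most 26 of each size, but all 6 M10, all 14 M4, and all 12 M8 (fewer than 26), giving 6 + 26 + 14 + 12 + 26 + 26 = 110.
One more screw then forces some size to 27, so 110 + 1 = 111.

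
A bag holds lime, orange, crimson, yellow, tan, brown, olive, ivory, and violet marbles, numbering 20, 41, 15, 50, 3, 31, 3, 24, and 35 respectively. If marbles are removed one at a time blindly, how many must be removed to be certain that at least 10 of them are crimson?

217

The worst case draws every non-crimson marble first: 20 + 41 + 50 + 3 + 31 + 3 + 24 + 35 = 207.
The next 10 draws are then forced to be crimson, giving 207 + 10 = 217.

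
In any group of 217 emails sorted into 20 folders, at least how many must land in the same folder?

11

If each of the 20 folders held at most 10, the total would be at most 20 × 10 = 200 < 217, a contradiction.
So at least one holds ⌈217/20⌉ = 11.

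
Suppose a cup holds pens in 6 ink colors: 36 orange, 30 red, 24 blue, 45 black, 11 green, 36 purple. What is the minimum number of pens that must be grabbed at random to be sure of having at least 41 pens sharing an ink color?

Treat the 6 ink colors as pigeonholes.
In the worst case we take at most 40 of each ink color, but all 36 orange, all 30 red, all 24 blue, all 11 green, and all 36 purple (fewer than 40), giving 36 + 30 + 24 + 40 + 11 + 36 = 177.
One more pen then forces some ink color to 41, so 177 + 1 = 178.

178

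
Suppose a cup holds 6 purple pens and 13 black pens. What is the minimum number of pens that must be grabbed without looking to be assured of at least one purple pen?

14

The worst case draws every non-purple pen first: 13.
The next draw is then forced to be purple, giving 13 + 1 = 14.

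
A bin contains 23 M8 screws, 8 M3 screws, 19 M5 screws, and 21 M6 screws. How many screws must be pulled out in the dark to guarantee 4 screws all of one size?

13

Treat the 4 sizes as pigeonholes.
The worst case takes 3 screws of each size without reaching 4 of any: 4 × 3 = 12.
The next screw must bring some size to 4, so 12 + 1 = 13.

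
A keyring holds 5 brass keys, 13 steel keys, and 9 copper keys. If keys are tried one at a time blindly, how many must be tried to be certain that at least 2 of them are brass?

The worst case draws every non-brass key first: 13 + 9 = 22.
The next 2 draws are then forced to be brass, giving 22 + 2 = 24.

24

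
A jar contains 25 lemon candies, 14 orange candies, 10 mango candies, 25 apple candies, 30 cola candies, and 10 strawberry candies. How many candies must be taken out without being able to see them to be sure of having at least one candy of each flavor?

The hardest flavor to obtain is mango: we could draw every other candy first — 114 − 10 = 104 candies — without a single mango one.
The next draw must be mango, so 104 + 1 = 105.

105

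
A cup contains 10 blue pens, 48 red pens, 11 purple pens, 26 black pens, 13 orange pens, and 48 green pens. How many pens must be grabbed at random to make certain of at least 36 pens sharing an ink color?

In the worst case we take at most 35 of each ink color, but all 10 blue, all 11 purple, all 26 black, and all 13 orange (fewer than 35), giving 10 + 35 + 11 + 26 + 13 + 35 = 130.
One more pen then forces some ink color to 36, so 130 + 1 = 131.

131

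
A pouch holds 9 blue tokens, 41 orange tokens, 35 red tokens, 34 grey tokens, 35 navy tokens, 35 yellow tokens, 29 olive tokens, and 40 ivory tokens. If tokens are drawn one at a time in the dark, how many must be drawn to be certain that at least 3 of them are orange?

220

The worst case draws every non-orange token first: 9 + 35 + 34 + 35 + 35 + 29 + 40 = 217.
The next 3 draws are then forced to be orange, giving 217 + 3 = 220.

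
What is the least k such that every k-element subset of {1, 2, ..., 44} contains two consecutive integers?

23

Partition {1, …, 44} into 22 pairs: {1,2}, {3,4}, …, {43,44}.
Choosing 22 integers — say the 22 even numbers 2, 4, …, 44 — takes one from each pair and avoids the property.
Choosing 23 forces two into the same pair by pigeonhole, and those are consecutive. So 23.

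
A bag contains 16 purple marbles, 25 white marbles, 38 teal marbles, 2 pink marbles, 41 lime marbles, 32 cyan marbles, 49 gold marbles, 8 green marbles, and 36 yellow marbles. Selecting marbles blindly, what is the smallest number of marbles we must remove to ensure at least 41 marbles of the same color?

238

In the worst case we take at most 40 of each color, but all 16 purple, all 25 white, all 38 teal, all 2 pink, all 32 cyan, all 8 green, and all 36 yellow (fewer than 40), giving 16 + 25 + 38 + 2 + 40 + 32 + 40 + 8 + 36 = 237.
One more marble then forces some color to 41, so 237 + 1 = 238.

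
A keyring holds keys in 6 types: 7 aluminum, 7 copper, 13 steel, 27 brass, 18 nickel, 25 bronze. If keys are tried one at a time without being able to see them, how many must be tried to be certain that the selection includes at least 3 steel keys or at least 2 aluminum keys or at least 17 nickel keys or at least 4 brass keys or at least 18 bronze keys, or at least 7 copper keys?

The worst case stops just short of every target: 1 aluminum, 6 copper, 2 steel, 3 brass, 16 nickel, 17 bronze — 1 + 6 + 2 + 3 + 16 + 17 = 45 keys.
One more key must push some type to its target, so 45 + 1 = 46.

46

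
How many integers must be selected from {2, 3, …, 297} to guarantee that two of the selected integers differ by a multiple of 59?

60

Group the integers by remainder mod 59; there are 59 residue classes, each nonempty in this range.
Choosing one from each class (59 integers) avoids any shared remainder.
One more choice must repeat a class, so two differ by a multiple of 59. Hence 59 + 1 = 60.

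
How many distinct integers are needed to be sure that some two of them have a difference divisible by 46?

47

Use the pigeonhole principle on residue classes: two integers differ by a multiple of 46 exactly when they share a remainder mod 46.
There are 46 residue classes mod 46, so 46 integers can all lie in distinct classes.
One more integer must repeat a residue, giving a difference divisible by 46. So n = 46 + 1 = 47.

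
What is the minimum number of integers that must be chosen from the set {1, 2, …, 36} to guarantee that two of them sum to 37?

19

Partition {1, …, 36} into 18 pairs: {1,36}, {2,35}, …, {18,19}.
Choosing 18 integers — say the integers 1 through 18 — takes one from each pair and avoids the property.
Choosing 19 forces two into the same pair by pigeonhole, and those sum to 37. So 19.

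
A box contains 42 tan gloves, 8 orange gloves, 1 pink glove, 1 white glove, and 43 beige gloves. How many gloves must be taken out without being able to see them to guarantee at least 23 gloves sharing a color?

Treat the 5 colors as pigeonholes.
In the worst case we take at most 22 of each color, but all 8 orange, all 1 pink, and all 1 white (fewer than 22), giving 22 + 8 + 1 + 1 + 22 = 54.
One more glove then forces some color to 23, so 54 + 1 = 55.

55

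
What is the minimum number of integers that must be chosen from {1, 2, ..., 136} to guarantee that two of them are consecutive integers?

Partition {1, …, 136} into 68 pairs: {1,2}, {3,4}, …, {135,136}.
Choosing 68 integers — say the 68 even numbers 2, 4, …, 136 — takes one from each pair and avoids the property.
Choosing 69 forces two into the same pair by pigeonhole, and those are consecutive. So 69.

69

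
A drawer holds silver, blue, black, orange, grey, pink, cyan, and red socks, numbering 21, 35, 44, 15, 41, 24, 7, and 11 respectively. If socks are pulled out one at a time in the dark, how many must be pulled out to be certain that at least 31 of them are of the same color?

169

In the worst case we take at most 30 of each color, but all 21 silver, all 15 orange, all 24 pink, all 7 cyan, and all 11 red (fewer than 30), giving 21 + 30 + 30 + 15 + 30 + 24 + 7 + 11 = 168.
One more sock then forces some color to 31, so 168 + 1 = 169.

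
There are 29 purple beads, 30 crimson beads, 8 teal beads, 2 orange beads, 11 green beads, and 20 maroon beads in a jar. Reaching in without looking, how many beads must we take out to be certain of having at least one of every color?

The hardest color to obtain is orange: we could draw every other bead first — 100 − 2 = 98 beads — without a single orange one.
The next draw must be orange, so 98 + 1 = 99.

99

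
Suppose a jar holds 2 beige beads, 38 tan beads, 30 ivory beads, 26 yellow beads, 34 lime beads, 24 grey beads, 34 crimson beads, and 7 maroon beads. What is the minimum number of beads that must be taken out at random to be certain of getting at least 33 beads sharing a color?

186

In the worst case we take at most 32 of each color, but all 2 beige, all 30 ivory, all 26 yellow, all 24 grey, and all 7 maroon (fewer than 32), giving 2 + 32 + 30 + 26 + 32 + 24 + 32 + 7 = 185.
One more bead then forces some color to 33, so 185 + 1 = 186.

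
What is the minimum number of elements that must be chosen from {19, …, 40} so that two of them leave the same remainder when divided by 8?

9

Use the pigeonhole principle on residue classes: group the integers by remainder mod 8; there are 8 residue classes, each nonempty in this range.
Choosing one from each class (8 integers) avoids any shared remainder.
One more choice must repeat a class, so two differ by a multiple of 8. Hence 8 + 1 = 9.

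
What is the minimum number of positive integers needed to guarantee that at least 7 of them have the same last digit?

There are 10 possible last digits acting as pigeonholes.
With 10 × 6 = 60 positive integers we could place exactly 6 in each, with no class reaching 7.
One more forces some class to hold 7, so 60 + 1 = 61.

61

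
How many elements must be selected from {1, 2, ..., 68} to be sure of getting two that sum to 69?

Partition {1, …, 68} into 34 pairs: {1,68}, {2,67}, …, {34,35}.
Choosing 34 integers — say the integers 1 through 34 — takes one from each pair and avoids the property.
Choosing 35 forces two into the same pair by pigeonhole, and those sum to 69. So 35.

35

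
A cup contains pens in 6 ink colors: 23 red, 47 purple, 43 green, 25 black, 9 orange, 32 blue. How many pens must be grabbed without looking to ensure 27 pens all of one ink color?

136

Treat the 6 ink colors as pigeonholes.
In the worst case we take at most 26 of each ink color, but all 23 red, all 25 black, and all 9 orange (fewer than 26), giving 23 + 26 + 26 + 25 + 9 + 26 = 135.
One more pen then forces some ink color to 27, so 135 + 1 = 136.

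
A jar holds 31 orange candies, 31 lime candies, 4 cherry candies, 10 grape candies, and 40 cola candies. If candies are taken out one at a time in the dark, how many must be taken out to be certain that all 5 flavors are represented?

113

The hardest flavor to obtain is cherry: we could draw every other candy first — 116 − 4 = 112 candies — without a single cherry one.
The next draw must be cherry, so 112 + 1 = 113.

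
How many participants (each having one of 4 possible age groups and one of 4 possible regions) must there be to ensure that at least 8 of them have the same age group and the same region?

113

There are 4 × 4 = 16 (age group, region) combinations acting as pigeonholes.
With 16 × 7 = 112 participants we could place exactly 7 in each, with no (age group, region) pair reaching 8.
One more forces some (age group, region) pair to hold 8, so 112 + 1 = 113.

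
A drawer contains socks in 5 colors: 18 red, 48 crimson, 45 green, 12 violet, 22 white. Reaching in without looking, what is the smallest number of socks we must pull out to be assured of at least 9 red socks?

136

To avoid red socks as long as possible, exhaust the other 4 colors first.
The worst case draws every non-red sock first: 48 + 45 + 12 + 22 = 127.
The next 9 draws are then forced to be red, giving 127 + 9 = 136.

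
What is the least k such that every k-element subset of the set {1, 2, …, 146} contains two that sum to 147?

Partition {1, …, 146} into 73 pairs: {1,146}, {2,145}, …, {73,74}.
Choosing 73 integers — say the integers 1 through 73 — takes one from each pair and avoids the property.
Choosing 74 forces two into the same pair by pigeonhole, and those sum to 147. So 74.

74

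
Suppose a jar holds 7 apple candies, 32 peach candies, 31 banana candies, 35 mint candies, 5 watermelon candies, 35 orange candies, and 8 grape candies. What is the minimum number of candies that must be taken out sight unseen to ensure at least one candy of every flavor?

149

The hardest flavor to obtain is watermelon: we could draw every other candy first — 153 − 5 = 148 candies — without a single watermelon one.
The next draw must be watermelon, so 148 + 1 = 149.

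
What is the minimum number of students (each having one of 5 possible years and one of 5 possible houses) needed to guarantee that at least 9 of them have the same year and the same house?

201

There are 5 × 5 = 25 (year, house) combinations acting as pigeonholes.
With 25 × 8 = 200 students we could place exactly 8 in each, with no (year, house) pair reaching 9.
One more forces some (year, house) pair to hold 9, so 200 + 1 = 201.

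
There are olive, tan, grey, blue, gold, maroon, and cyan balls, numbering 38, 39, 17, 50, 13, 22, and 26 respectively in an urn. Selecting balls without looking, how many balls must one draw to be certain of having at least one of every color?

193

The hardest color to obtain is gold: we could draw every other ball first — 205 − 13 = 192 balls — without a single gold one.
The next draw must be gold, so 192 + 1 = 193.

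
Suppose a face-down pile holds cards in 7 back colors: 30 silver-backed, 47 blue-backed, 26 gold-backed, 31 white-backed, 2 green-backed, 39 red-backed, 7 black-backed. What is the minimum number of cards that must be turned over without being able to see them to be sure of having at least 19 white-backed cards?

To avoid white-backed cards as long as possible, exhaust the other 6 back colors first.
The worst case draws every non-white-backed card first: 30 + 47 + 26 + 2 + 39 + 7 = 151.
The next 19 draws are then forced to be white-backed, giving 151 + 19 = 170.

170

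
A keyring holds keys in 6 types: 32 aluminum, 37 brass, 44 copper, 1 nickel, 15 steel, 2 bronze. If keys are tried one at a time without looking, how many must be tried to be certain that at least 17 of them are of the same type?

67

In the worst case we take at most 16 of each type, but all 1 nickel, all 15 steel, and all 2 bronze (fewer than 16), giving 16 + 16 + 16 + 1 + 15 + 2 = 66.
One more key then forces some type to 17, so 66 + 1 = 67.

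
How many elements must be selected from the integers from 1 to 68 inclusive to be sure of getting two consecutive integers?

35

Partition {1, …, 68} into 34 pairs: {1,2}, {3,4}, …, {67,68}.
Choosing 34 integers — say the 34 even numbers 2, 4, …, 68 — takes one from each pair and avoids the property.
Choosing 35 forces two into the same pair by pigeonhole, and those are consecutive. So 35.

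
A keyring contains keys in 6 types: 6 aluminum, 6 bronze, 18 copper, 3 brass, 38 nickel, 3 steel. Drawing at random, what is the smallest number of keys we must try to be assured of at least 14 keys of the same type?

In the worst case we take at most 13 of each type, but all 6 aluminum, all 6 bronze, all 3 brass, and all 3 steel (fewer than 13), giving 6 + 6 + 13 + 3 + 13 + 3 = 44.
One more key then forces some type to 14, so 44 + 1 = 45.

45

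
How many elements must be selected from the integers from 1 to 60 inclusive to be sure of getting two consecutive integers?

31

Partition {1, …, 60} into 30 pairs: {1,2}, {3,4}, …, {59,60}.
Choosing 30 integers — say the 30 even numbers 2, 4, …, 60 — takes one from each pair and avoids the property.
Choosing 31 forces two into the same pair by pigeonhole, and those are consecutive. So 31.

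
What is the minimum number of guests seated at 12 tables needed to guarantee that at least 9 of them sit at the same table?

97

There are 12 tables acting as pigeonholes.
With 12 × 8 = 96 guests we could place exactly 8 in each, with no class reaching 9.
One more forces some class to hold 9, so 96 + 1 = 97.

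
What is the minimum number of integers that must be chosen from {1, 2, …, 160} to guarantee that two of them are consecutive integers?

Partition {1, …, 160} into 80 pairs: {1,2}, {3,4}, …, {159,160}.
Choosing 80 integers — say the 80 even numbers 2, 4, …, 160 — takes one from each pair and avoids the property.
Choosing 81 forces two into the same pair by pigeonhole, and those are consecutive. So 81.

81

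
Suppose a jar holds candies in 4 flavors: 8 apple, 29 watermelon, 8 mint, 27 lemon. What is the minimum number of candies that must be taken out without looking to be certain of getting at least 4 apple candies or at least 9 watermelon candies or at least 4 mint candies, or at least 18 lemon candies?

32

The worst case stops just short of every target: 3 apple, 8 watermelon, 3 mint, 17 lemon — 3 + 8 + 3 + 17 = 31 candies.
One more candy must push some flavor to its target, so 31 + 1 = 32.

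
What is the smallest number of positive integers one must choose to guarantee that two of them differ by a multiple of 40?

Use the pigeonhole principle on residue classes: two integers differ by a multiple of 40 exactly when they share a remainder mod 40.
There are 40 residue classes mod 40, so 40 integers can all lie in distinct classes.
One more integer must repeat a residue, giving a difference divisible by 40. So n = 40 + 1 = 41.

41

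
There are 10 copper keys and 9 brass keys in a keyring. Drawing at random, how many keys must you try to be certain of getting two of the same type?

3

Treat the 2 types as pigeonholes.
The worst case takes 1 key of each type without reaching 2 of any: 2 × 1 = 2.
The next key must bring some type to 2, so 2 + 1 = 3.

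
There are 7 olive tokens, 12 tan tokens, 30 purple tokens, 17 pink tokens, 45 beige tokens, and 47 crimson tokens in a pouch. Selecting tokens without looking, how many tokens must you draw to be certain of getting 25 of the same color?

109

In the worst case we take at most 24 of each color, but all 7 olive, all 12 tan, and all 17 pink (fewer than 24), giving 7 + 12 + 24 + 17 + 24 + 24 = 108.
One more token then forces some color to 25, so 108 + 1 = 109.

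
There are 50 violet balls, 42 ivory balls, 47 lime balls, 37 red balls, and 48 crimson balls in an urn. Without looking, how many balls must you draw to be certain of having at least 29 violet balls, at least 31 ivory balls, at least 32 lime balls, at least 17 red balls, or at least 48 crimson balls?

153

The worst case stops just short of every target: 28 violet, 30 ivory, 31 lime, 16 red, 47 crimson — 28 + 30 + 31 + 16 + 47 = 152 balls.
One more ball must push some color to its target, so 152 + 1 = 153.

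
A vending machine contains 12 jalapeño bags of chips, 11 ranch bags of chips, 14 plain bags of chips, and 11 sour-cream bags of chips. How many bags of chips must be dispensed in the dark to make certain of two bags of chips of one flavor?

Treat the 4 flavors as pigeonholes.
The worst case takes 1 bag of chips of each flavor without reaching 2 of any: 4 × 1 = 4.
The next bag of chips must bring some flavor to 2, so 4 + 1 = 5.

5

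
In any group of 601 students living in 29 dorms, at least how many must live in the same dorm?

The 601 students fall into 29 dorms.
If each of the 29 dorms held at most 20, the total would be at most 29 × 20 = 580 < 601, a contradiction.
So at least one holds ⌈601/29⌉ = 21.

21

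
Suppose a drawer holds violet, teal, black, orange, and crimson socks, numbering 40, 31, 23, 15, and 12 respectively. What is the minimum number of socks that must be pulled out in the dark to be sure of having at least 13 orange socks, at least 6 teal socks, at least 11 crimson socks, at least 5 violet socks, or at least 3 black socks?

34

The worst case stops just short of every target: 4 violet, 5 teal, 2 black, 12 orange, 10 crimson — 4 + 5 + 2 + 12 + 10 = 33 socks.
One more sock must push some color to its target, so 33 + 1 = 34.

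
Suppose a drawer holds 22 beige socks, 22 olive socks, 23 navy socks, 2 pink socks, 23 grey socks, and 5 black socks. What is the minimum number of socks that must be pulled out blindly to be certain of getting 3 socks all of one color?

13

The worst case takes 2 socks of each color without reaching 3 of any: 6 × 2 = 12.
The next sock must bring some color to 3, so 12 + 1 = 13.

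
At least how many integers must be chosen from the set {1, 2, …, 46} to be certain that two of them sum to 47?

Partition {1, …, 46} into 23 pairs: {1,46}, {2,45}, …, {23,24}.
Choosing 23 integers — say the integers 1 through 23 — takes one from each pair and avoids the property.
Choosing 24 forces two into the same pair by pigeonhole, and those sum to 47. So 24.

24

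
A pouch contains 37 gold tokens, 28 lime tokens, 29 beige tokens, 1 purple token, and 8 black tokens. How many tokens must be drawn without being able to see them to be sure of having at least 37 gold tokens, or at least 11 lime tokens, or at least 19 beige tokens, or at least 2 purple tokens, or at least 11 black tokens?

74

The worst case stops just short of every target: 36 gold, 10 lime, 18 beige, 1 purple, all 8 black — 36 + 10 + 18 + 1 + 8 = 73 tokens.
One more token must push some color to its target, so 73 + 1 = 74.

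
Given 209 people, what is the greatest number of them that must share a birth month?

18

The 209 people fall into 12 months of the year.
If each of the 12 months of the year held at most 17, the total would be at most 12 × 17 = 204 < 209, a contradiction.
So at least one holds ⌈209/12⌉ = 18.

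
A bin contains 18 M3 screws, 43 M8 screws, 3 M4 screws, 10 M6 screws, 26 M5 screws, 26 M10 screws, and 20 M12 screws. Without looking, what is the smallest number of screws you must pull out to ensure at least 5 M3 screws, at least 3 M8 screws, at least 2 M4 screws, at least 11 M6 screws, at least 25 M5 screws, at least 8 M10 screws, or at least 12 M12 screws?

The worst case stops just short of every target: 4 M3, 2 M8, 1 M4, 10 M6, 24 M5, 7 M10, 11 M12 — 4 + 2 + 1 + 10 + 24 + 7 + 11 = 59 screws.
One more screw must push some size to its target, so 59 + 1 = 60.

60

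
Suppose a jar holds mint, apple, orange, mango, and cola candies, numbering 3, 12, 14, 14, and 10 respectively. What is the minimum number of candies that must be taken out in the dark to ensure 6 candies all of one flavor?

24

In the worst case we take at most 5 of each flavor, but all 3 mint (fewer than 5), giving 3 + 5 + 5 + 5 + 5 = 23.
One more candy then forces some flavor to 6, so 23 + 1 = 24.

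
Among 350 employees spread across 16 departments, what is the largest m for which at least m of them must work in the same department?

22

The 350 employees fall into 16 departments.
If each of the 16 departments held at most 21, the total would be at most 16 × 21 = 336 < 350, a contradiction.
So at least one holds ⌈350/16⌉ = 22.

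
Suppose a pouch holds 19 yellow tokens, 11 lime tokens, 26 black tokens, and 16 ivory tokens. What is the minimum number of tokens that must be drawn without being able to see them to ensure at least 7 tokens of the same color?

Treat the 4 colors as pigeonholes.
The worst case takes 6 tokens of each color without reaching 7 of any: 4 × 6 = 24.
The next token must bring some color to 7, so 24 + 1 = 25.

25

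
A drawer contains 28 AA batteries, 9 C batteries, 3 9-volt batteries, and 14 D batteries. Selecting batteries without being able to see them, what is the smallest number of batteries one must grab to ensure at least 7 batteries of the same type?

22

In the worst case we take at most 6 of each type, but all 3 9-volt (fewer than 6), giving 6 + 6 + 3 + 6 = 21.
One more battery then forces some type to 7, so 21 + 1 = 22.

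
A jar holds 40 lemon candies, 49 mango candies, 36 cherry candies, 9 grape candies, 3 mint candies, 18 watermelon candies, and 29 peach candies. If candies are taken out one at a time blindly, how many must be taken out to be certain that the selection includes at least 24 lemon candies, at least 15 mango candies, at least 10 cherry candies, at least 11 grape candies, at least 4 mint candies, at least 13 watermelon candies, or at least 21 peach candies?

91

Each of the 7 flavors has its own threshold; avoid all of them simultaneously.
The worst case stops just short of every target: 23 lemon, 14 mango, 9 cherry, all 9 grape, 3 mint, 12 watermelon, 20 peach — 23 + 14 + 9 + 9 + 3 + 12 + 20 = 90 candies.
One more candy must push some flavor to its target, so 90 + 1 = 91.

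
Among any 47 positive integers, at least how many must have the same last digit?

The 47 positive integers fall into 10 possible last digits.
If each of the 10 possible last digits held at most 4, the total would be at most 10 × 4 = 40 < 47, a contradiction.
So at least one holds ⌈47/10⌉ = 5.

5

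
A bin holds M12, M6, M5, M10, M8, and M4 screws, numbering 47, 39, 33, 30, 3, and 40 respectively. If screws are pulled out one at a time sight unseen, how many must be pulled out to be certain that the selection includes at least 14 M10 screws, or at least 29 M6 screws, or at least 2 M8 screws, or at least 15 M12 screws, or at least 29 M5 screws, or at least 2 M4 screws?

Each of the 6 sizes has its own threshold; avoid all of them simultaneously.
The worst case stops just short of every target: 14 M12, 28 M6, 28 M5, 13 M10, 1 M8, 1 M4 — 14 + 28 + 28 + 13 + 1 + 1 = 85 screws.
One more screw must push some size to its target, so 85 + 1 = 86.

86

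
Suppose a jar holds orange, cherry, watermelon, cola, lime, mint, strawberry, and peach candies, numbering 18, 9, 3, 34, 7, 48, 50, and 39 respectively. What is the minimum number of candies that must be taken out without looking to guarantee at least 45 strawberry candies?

203

To avoid strawberry candies as long as possible, exhaust the other 7 flavors first.
The worst case draws every non-strawberry candy first: 18 + 9 + 3 + 34 + 7 + 48 + 39 = 158.
The next 45 draws are then forced to be strawberry, giving 158 + 45 = 203.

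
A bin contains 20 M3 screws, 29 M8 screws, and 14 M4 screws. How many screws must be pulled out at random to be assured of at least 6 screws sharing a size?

The worst case takes 5 screws of each size without reaching 6 of any: 3 × 5 = 15.
The next screw must bring some size to 6, so 15 + 1 = 16.

16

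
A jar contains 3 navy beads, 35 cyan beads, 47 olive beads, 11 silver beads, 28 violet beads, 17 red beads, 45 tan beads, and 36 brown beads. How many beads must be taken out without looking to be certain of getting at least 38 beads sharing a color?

205

In the worst case we take at most 37 of each color, but all 3 navy, all 35 cyan, all 11 silver, all 28 violet, all 17 red, and all 36 brown (fewer than 37), giving 3 + 35 + 37 + 11 + 28 + 17 + 37 + 36 = 204.
One more bead then forces some color to 38, so 204 + 1 = 205.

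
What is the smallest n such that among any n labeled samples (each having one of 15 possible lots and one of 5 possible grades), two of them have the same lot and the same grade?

There are 15 × 5 = 75 (lot, grade) combinations acting as pigeonholes.
With 75 labeled samples we could place one in each, avoiding any repeat.
One more forces some (lot, grade) pair to hold 2, so 75 + 1 = 76.

76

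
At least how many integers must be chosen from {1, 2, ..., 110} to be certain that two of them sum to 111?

56

Partition {1, …, 110} into 55 pairs: {1,110}, {2,109}, …, {55,56}.
Choosing 55 integers — say the integers 1 through 55 — takes one from each pair and avoids the property.
Choosing 56 forces two into the same pair by pigeonhole, and those sum to 111. So 56.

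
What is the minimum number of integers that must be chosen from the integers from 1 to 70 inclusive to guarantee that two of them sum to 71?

36

Partition {1, …, 70} into 35 pairs: {1,70}, {2,69}, …, {35,36}.
Choosing 35 integers — say the integers 1 through 35 — takes one from each pair and avoids the property.
Choosing 36 forces two into the same pair by pigeonhole, and those sum to 71. So 36.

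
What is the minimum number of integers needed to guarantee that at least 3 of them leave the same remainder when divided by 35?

71

There are 35 residue classes modulo 35 acting as pigeonholes.
With 35 × 2 = 70 integers we could place exactly 2 in each, with no class reaching 3.
One more forces some class to hold 3, so 70 + 1 = 71.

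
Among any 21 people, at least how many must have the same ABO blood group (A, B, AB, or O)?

6

There are 4 ABO blood groups, which serve as the pigeonholes.
If each of the 4 ABO blood groups held at most 5, the total would be at most 4 × 5 = 20 < 21, a contradiction.
So at least one holds ⌈21/4⌉ = 6.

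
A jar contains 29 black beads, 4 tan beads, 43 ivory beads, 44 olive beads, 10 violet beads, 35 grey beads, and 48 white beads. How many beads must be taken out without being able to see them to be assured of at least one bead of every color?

210

The hardest color to obtain is tan: we could draw every other bead first — 213 − 4 = 209 beads — without a single tan one.
The next draw must be tan, so 209 + 1 = 210.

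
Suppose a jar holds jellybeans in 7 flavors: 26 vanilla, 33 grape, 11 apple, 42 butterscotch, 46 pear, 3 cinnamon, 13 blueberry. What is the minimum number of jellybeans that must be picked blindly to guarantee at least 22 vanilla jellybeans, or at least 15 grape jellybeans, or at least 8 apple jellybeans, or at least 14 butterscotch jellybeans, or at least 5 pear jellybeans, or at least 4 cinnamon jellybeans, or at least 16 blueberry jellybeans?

The worst case stops just short of every target: 21 vanilla, 14 grape, 7 apple, 13 butterscotch, 4 pear, 3 cinnamon, all 13 blueberry — 21 + 14 + 7 + 13 + 4 + 3 + 13 = 75 jellybeans.
One more jellybean must push some flavor to its target, so 75 + 1 = 76.

76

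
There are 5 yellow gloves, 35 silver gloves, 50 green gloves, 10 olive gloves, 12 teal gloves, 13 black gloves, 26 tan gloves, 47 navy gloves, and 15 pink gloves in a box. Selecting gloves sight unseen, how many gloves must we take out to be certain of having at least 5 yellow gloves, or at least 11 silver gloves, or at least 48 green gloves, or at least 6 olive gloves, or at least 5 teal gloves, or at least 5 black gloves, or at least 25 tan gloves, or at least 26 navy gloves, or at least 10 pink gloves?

Each of the 9 colors has its own threshold; avoid all of them simultaneously.
The worst case stops just short of every target: 4 yellow, 10 silver, 47 green, 5 olive, 4 teal, 4 black, 24 tan, 25 navy, 9 pink — 4 + 10 + 47 + 5 + 4 + 4 + 24 + 25 + 9 = 132 gloves.
One more glove must push some color to its target, so 132 + 1 = 133.

133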